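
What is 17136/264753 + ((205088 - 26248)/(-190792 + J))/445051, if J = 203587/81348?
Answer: 13151156209733206576/203193356993961740743 ≈ 0.064722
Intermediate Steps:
J = 203587/81348 (J = 203587*(1/81348) = 203587/81348 ≈ 2.5027)
17136/264753 + ((205088 - 26248)/(-190792 + J))/445051 = 17136/264753 + ((205088 - 26248)/(-190792 + 203587/81348))/445051 = 17136*(1/264753) + (178840/(-15520344029/81348))*(1/445051) = 1904/29417 + (178840*(-81348/15520344029))*(1/445051) = 1904/29417 - 14548276320/15520344029*1/445051 = 1904/29417 - 14548276320/6907344630450479 = 13151156209733206576/203193356993961740743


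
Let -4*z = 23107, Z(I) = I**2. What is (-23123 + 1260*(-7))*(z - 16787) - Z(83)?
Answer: 2882987909/4 ≈ 7.2075e+8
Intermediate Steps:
z = -23107/4 (z = -1/4*23107 = -23107/4 ≈ -5776.8)
(-23123 + 1260*(-7))*(z - 16787) - Z(83) = (-23123 + 1260*(-7))*(-23107/4 - 16787) - 1*83**2 = (-23123 - 8820)*(-90255/4) - 1*6889 = -31943*(-90255/4) - 6889 = 2883015465/4 - 6889 = 2882987909/4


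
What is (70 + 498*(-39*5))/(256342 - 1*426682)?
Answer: 4852/8517 ≈ 0.56968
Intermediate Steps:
(70 + 498*(-39*5))/(256342 - 1*426682) = (70 + 498*(-195))/(256342 - 426682) = (70 - 97110)/(-170340) = -97040*(-1/170340) = 4852/8517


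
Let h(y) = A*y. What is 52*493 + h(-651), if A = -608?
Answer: 421444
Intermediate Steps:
h(y) = -608*y
52*493 + h(-651) = 52*493 - 608*(-651) = 25636 + 395808 = 421444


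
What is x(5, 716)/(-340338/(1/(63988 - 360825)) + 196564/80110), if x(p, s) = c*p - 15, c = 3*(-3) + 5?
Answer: -1401925/4046552806438112 ≈ -3.4645e-10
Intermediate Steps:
c = -4 (c = -9 + 5 = -4)
x(p, s) = -15 - 4*p (x(p, s) = -4*p - 15 = -15 - 4*p)
x(5, 716)/(-340338/(1/(63988 - 360825)) + 196564/80110) = (-15 - 4*5)/(-340338/(1/(63988 - 360825)) + 196564/80110) = (-15 - 20)/(-340338/(1/(-296837)) + 196564*(1/80110)) = -35/(-340338/(-1/296837) + 98282/40055) = -35/(-340338*(-296837) + 98282/40055) = -35/(101024910906 + 98282/40055) = -35/4046552806438112/40055 = -35*40055/4046552806438112 = -1401925/4046552806438112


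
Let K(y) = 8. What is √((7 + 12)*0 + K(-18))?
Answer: 2*√2 ≈ 2.8284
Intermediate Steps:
√((7 + 12)*0 + K(-18)) = √((7 + 12)*0 + 8) = √(19*0 + 8) = √(0 + 8) = √8 = 2*√2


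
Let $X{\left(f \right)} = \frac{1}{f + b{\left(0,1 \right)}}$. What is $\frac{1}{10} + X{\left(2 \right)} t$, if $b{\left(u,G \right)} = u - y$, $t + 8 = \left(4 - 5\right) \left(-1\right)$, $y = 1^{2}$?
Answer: $- \frac{69}{10} \approx -6.9$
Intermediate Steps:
$y = 1$
$t = -7$ ($t = -8 + \left(4 - 5\right) \left(-1\right) = -8 - -1 = -8 + 1 = -7$)
$b{\left(u,G \right)} = -1 + u$ ($b{\left(u,G \right)} = u - 1 = -1 + u$)
$X{\left(f \right)} = \frac{1}{-1 + f}$ ($X{\left(f \right)} = \frac{1}{f + \left(-1 + 0\right)} = \frac{1}{f - 1} = \frac{1}{-1 + f}$)
$\frac{1}{10} + X{\left(2 \right)} t = \frac{1}{10} + \frac{1}{-1 + 2} \left(-7\right) = \frac{1}{10} + 1^{-1} \left(-7\right) = \frac{1}{10} + 1 \left(-7\right) = \frac{1}{10} - 7 = - \frac{69}{10}$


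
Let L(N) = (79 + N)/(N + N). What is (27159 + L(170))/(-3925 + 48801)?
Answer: 9234309/15257840 ≈ 0.60522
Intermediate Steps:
L(N) = (79 + N)/(2*N) (L(N) = (79 + N)/((2*N)) = (79 + N)*(1/(2*N)) = (79 + N)/(2*N))
(27159 + L(170))/(-3925 + 48801) = (27159 + (1/2)*(79 + 170)/170)/(-3925 + 48801) = (27159 + (1/2)*(1/170)*249)/44876 = (27159 + 249/340)*(1/44876) = (9234309/340)*(1/44876) = 9234309/15257840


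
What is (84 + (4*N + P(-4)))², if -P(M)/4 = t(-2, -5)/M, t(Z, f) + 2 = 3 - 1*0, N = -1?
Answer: 6561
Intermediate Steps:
t(Z, f) = 1 (t(Z, f) = -2 + (3 - 1*0) = -2 + (3 + 0) = -2 + 3 = 1)
P(M) = -4/M
(84 + (4*N + P(-4)))² = (84 + (4*(-1) - 4/(-4)))² = (84 + (-4 - 4*(-¼)))² = (84 + (-4 + 1))² = (84 - 3)² = 81² = 6561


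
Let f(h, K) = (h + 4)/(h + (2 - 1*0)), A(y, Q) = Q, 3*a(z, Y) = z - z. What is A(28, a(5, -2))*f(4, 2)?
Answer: 0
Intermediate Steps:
a(z, Y) = 0 (a(z, Y) = (z - z)/3 = (⅓)*0 = 0)
f(h, K) = (4 + h)/(2 + h) (f(h, K) = (4 + h)/(h + (2 + 0)) = (4 + h)/(h + 2) = (4 + h)/(2 + h))
A(28, a(5, -2))*f(4, 2) = 0*((4 + 4)/(2 + 4)) = 0*(8/6) = 0*((⅙)*8) = 0*(4/3) = 0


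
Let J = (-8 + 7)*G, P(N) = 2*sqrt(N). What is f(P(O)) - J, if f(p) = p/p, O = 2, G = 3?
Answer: 4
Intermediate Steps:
f(p) = 1
J = -3 (J = (-8 + 7)*3 = -1*3 = -3)
f(P(O)) - J = 1 - 1*(-3) = 1 + 3 = 4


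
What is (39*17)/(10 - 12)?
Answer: -663/2 ≈ -331.50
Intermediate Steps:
(39*17)/(10 - 12) = 663/(-2) = 663*(-½) = -663/2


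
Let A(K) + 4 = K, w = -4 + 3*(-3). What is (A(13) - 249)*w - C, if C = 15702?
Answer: -12582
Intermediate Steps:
w = -13 (w = -4 - 9 = -13)
A(K) = -4 + K
(A(13) - 249)*w - C = ((-4 + 13) - 249)*(-13) - 1*15702 = (9 - 249)*(-13) - 15702 = -240*(-13) - 15702 = 3120 - 15702 = -12582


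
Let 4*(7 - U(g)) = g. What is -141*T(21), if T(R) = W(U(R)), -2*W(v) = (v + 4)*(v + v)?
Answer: 22701/16 ≈ 1418.8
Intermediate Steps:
U(g) = 7 - g/4
W(v) = -v*(4 + v) (W(v) = -(v + 4)*(v + v)/2 = -(4 + v)*2*v/2 = -v*(4 + v))
T(R) = -(7 - R/4)*(11 - R/4) (T(R) = -(7 - R/4)*(4 + (7 - R/4)) = -(7 - R/4)*(11 - R/4))
-141*T(21) = -(-141)*(-44 + 21)*(-28 + 21)/16 = -(-141)*(-23)*(-7)/16 = -141*(-161/16) = 22701/16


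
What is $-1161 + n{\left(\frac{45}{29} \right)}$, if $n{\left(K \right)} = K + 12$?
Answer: $- \frac{33276}{29} \approx -1147.4$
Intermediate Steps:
$n{\left(K \right)} = 12 + K$
$-1161 + n{\left(\frac{45}{29} \right)} = -1161 + \left(12 + \frac{45}{29}\right) = -1161 + \frac{393}{29} = - \frac{33276}{29}$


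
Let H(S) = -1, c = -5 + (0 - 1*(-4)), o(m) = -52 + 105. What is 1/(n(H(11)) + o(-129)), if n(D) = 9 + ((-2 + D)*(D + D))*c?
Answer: 1/56 ≈ 0.017857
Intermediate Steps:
o(m) = 53
c = -1 (c = -5 + (0 + 4) = -5 + 4 = -1)
n(D) = 9 - 2*D*(-2 + D) (n(D) = 9 + ((-2 + D)*(D + D))*(-1) = 9 + ((-2 + D)*(2*D))*(-1) = 9 + (2*D*(-2 + D))*(-1) = 9 - 2*D*(-2 + D))
1/(n(H(11)) + o(-129)) = 1/((9 - 2*(-1)² + 4*(-1)) + 53) = 1/((9 - 2*1 - 4) + 53) = 1/((9 - 2 - 4) + 53) = 1/(3 + 53) = 1/56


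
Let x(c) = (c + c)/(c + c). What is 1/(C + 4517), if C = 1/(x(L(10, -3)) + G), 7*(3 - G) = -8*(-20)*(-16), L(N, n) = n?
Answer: 2588/11690003 ≈ 0.00022139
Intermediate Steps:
x(c) = 1 (x(c) = (2*c)/((2*c)) = (2*c)*(1/(2*c)) = 1)
G = 2581/7 (G = 3 - (-8*(-20))*(-16)/7 = 3 - 160*(-16)/7 = 3 - ⅐*(-2560) = 3 + 2560/7 = 2581/7 ≈ 368.71)
C = 7/2588 (C = 1/(1 + 2581/7) = 1/(2588/7) = 7/2588 ≈ 0.0027048)
1/(C + 4517) = 1/(7/2588 + 4517) = 1/(11690003/2588) = 2588/11690003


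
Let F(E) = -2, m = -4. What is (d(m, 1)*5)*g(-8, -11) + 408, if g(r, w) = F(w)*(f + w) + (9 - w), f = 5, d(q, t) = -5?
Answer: -392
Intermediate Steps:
g(r, w) = -1 - 3*w (g(r, w) = -2*(5 + w) + (9 - w) = (-10 - 2*w) + (9 - w) = -1 - 3*w)
(d(m, 1)*5)*g(-8, -11) + 408 = (-5*5)*(-1 - 3*(-11)) + 408 = -25*(-1 + 33) + 408 = -25*32 + 408 = -800 + 408 = -392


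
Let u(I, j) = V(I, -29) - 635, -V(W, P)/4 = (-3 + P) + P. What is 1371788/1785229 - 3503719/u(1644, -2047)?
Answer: 6255477135759/698024539 ≈ 8961.7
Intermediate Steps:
V(W, P) = 12 - 8*P (V(W, P) = -4*((-3 + P) + P) = -4*(-3 + 2*P) = 12 - 8*P)
u(I, j) = -391 (u(I, j) = (12 - 8*(-29)) - 635 = (12 + 232) - 635 = 244 - 635 = -391)
1371788/1785229 - 3503719/u(1644, -2047) = 1371788/1785229 - 3503719/(-391) = 1371788*(1/1785229) - 3503719*(-1/391) = 1371788/1785229 + 3503719/391 = 6255477135759/698024539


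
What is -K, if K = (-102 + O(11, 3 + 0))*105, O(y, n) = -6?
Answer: 11340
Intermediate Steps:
K = -11340 (K = (-102 - 6)*105 = -108*105 = -11340)
-K = -1*(-11340) = 11340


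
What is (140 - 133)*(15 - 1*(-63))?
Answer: 546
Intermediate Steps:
(140 - 133)*(15 - 1*(-63)) = 7*(15 + 63) = 7*78 = 546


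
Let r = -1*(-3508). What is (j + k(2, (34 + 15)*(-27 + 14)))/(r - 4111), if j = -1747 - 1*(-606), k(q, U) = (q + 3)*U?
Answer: 1442/201 ≈ 7.1741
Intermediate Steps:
r = 3508
k(q, U) = U*(3 + q) (k(q, U) = (3 + q)*U = U*(3 + q))
j = -1141 (j = -1747 + 606 = -1141)
(j + k(2, (34 + 15)*(-27 + 14)))/(r - 4111) = (-1141 + ((34 + 15)*(-27 + 14))*(3 + 2))/(3508 - 4111) = (-1141 + (49*(-13))*5)/(-603) = (-1141 - 637*5)*(-1/603) = (-1141 - 3185)*(-1/603) = -4326*(-1/603) = 1442/201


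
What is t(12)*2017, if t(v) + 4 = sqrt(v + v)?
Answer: -8068 + 4034*sqrt(6) ≈ 1813.2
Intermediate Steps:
t(v) = -4 + sqrt(2)*sqrt(v) (t(v) = -4 + sqrt(v + v) = -4 + sqrt(2*v) = -4 + sqrt(2)*sqrt(v))
t(12)*2017 = (-4 + sqrt(2)*sqrt(12))*2017 = (-4 + sqrt(2)*(2*sqrt(3)))*2017 = (-4 + 2*sqrt(6))*2017 = -8068 + 4034*sqrt(6)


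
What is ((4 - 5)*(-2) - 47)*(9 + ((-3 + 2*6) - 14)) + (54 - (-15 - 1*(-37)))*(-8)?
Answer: -436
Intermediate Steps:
((4 - 5)*(-2) - 47)*(9 + ((-3 + 2*6) - 14)) + (54 - (-15 - 1*(-37)))*(-8) = (-1*(-2) - 47)*(9 + ((-3 + 12) - 14)) + (54 - (-15 + 37))*(-8) = (2 - 47)*(9 + (9 - 14)) + (54 - 1*22)*(-8) = -45*(9 - 5) + (54 - 22)*(-8) = -45*4 + 32*(-8) = -180 - 256 = -436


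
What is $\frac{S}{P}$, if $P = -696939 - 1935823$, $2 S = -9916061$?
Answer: $\frac{9916061}{5265524} \approx 1.8832$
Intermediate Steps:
$S = - \frac{9916061}{2}$ ($S = \frac{1}{2} \left(-9916061\right) = - \frac{9916061}{2} \approx -4.958 \cdot 10^{6}$)
$P = -2632762$ ($P = -696939 - 1935823 = -2632762$)
$\frac{S}{P} = - \frac{9916061}{2 \left(-2632762\right)} = \left(- \frac{9916061}{2}\right) \left(- \frac{1}{2632762}\right) = \frac{9916061}{5265524}$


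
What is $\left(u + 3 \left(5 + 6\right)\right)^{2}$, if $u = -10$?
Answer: $529$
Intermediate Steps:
$\left(u + 3 \left(5 + 6\right)\right)^{2} = \left(-10 + 3 \left(5 + 6\right)\right)^{2} = \left(-10 + 3 \cdot 11\right)^{2} = \left(-10 + 33\right)^{2} = 23^{2} = 529$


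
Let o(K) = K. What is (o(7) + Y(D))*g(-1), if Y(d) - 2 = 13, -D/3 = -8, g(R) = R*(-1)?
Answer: 22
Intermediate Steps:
g(R) = -R
D = 24 (D = -3*(-8) = 24)
Y(d) = 15 (Y(d) = 2 + 13 = 15)
(o(7) + Y(D))*g(-1) = (7 + 15)*(-1*(-1)) = 22*1 = 22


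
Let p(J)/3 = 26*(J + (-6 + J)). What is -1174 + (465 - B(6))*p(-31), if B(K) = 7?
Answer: -2430406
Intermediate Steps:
p(J) = -468 + 156*J (p(J) = 3*(26*(J + (-6 + J))) = 3*(26*(-6 + 2*J)) = 3*(-156 + 52*J) = -468 + 156*J)
-1174 + (465 - B(6))*p(-31) = -1174 + (465 - 1*7)*(-468 + 156*(-31)) = -1174 + (465 - 7)*(-468 - 4836) = -1174 + 458*(-5304) = -1174 - 2429232 = -2430406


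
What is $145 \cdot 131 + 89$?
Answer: $19084$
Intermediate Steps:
$145 \cdot 131 + 89 = 18995 + 89 = 19084$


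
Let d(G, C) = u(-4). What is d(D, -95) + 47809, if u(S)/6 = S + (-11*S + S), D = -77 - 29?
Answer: 48025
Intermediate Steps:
D = -106
u(S) = -54*S (u(S) = 6*(S + (-11*S + S)) = 6*(S - 10*S) = 6*(-9*S) = -54*S)
d(G, C) = 216 (d(G, C) = -54*(-4) = 216)
d(D, -95) + 47809 = 216 + 47809 = 48025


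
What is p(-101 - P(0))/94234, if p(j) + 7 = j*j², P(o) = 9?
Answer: -1331007/94234 ≈ -14.124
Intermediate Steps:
p(j) = -7 + j³ (p(j) = -7 + j*j² = -7 + j³)
p(-101 - P(0))/94234 = (-7 + (-101 - 1*9)³)/94234 = (-7 + (-101 - 9)³)*(1/94234) = (-7 + (-110)³)*(1/94234) = (-7 - 1331000)*(1/94234) = -1331007*1/94234 = -1331007/94234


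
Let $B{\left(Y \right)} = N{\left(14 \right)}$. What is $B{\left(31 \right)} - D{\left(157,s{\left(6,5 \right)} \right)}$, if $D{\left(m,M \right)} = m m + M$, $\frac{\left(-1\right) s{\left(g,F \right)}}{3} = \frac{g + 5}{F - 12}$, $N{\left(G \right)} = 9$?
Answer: $- \frac{172513}{7} \approx -24645.0$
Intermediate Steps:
$B{\left(Y \right)} = 9$
$s{\left(g,F \right)} = - \frac{3 \left(5 + g\right)}{-12 + F}$ ($s{\left(g,F \right)} = - 3 \frac{g + 5}{F - 12} = - 3 \frac{5 + g}{-12 + F} = - \frac{3 \left(5 + g\right)}{-12 + F}$)
$D{\left(m,M \right)} = M + m^{2}$ ($D{\left(m,M \right)} = m^{2} + M = M + m^{2}$)
$B{\left(31 \right)} - D{\left(157,s{\left(6,5 \right)} \right)} = 9 - \left(\frac{3 \left(-5 - 6\right)}{-12 + 5} + 157^{2}\right) = 9 - \left(\frac{3 \left(-5 - 6\right)}{-7} + 24649\right) = 9 - \left(3 \left(- \frac{1}{7}\right) \left(-11\right) + 24649\right) = 9 - \left(\frac{33}{7} + 24649\right) = 9 - \frac{172576}{7} = - \frac{172513}{7}$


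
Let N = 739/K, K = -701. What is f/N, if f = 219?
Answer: -153519/739 ≈ -207.74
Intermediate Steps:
N = -739/701 (N = 739/(-701) = 739*(-1/701) = -739/701 ≈ -1.0542)
f/N = 219/(-739/701) = 219*(-701/739) = -153519/739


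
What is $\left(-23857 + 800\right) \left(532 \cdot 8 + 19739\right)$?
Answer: $-553252715$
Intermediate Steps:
$\left(-23857 + 800\right) \left(532 \cdot 8 + 19739\right) = - 23057 \left(4256 + 19739\right) = \left(-23057\right) 23995 = -553252715$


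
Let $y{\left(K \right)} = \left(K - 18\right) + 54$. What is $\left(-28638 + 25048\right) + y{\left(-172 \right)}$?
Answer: $-3726$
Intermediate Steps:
$y{\left(K \right)} = 36 + K$ ($y{\left(K \right)} = \left(-18 + K\right) + 54 = 36 + K$)
$\left(-28638 + 25048\right) + y{\left(-172 \right)} = \left(-28638 + 25048\right) + \left(36 - 172\right) = -3590 - 136 = -3726$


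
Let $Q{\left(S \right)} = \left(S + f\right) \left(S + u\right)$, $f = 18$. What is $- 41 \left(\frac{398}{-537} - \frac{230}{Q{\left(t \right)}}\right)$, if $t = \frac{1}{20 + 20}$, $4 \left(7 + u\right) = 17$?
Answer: $- \frac{6819840698}{42202293} \approx -161.6$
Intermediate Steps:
$u = - \frac{11}{4}$ ($u = -7 + \frac{1}{4} \cdot 17 = -7 + \frac{17}{4} = - \frac{11}{4} \approx -2.75$)
$t = \frac{1}{40} \approx 0.025$
$Q{\left(S \right)} = \left(18 + S\right) \left(- \frac{11}{4} + S\right)$ ($Q{\left(S \right)} = \left(S + 18\right) \left(S - \frac{11}{4}\right) = \left(18 + S\right) \left(- \frac{11}{4} + S\right)$)
$- 41 \left(\frac{398}{-537} - \frac{230}{Q{\left(t \right)}}\right) = - 41 \left(\frac{398}{-537} - \frac{230}{- \frac{99}{2} + \left(\frac{1}{40}\right)^{2} + \frac{61}{4} \cdot \frac{1}{40}}\right) = - 41 \left(398 \left(- \frac{1}{537}\right) - \frac{230}{- \frac{99}{2} + \frac{1}{1600} + \frac{61}{160}}\right) = - 41 \left(- \frac{398}{537} - \frac{230}{- \frac{78589}{1600}}\right) = - 41 \left(- \frac{398}{537} - - \frac{368000}{78589}\right) = - 41 \left(- \frac{398}{537} + \frac{368000}{78589}\right) = \left(-41\right) \frac{166337578}{42202293} = - \frac{6819840698}{42202293}$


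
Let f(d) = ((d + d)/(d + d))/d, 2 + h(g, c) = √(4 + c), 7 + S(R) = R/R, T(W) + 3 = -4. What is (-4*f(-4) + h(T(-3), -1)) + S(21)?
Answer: -7 + √3 ≈ -5.2680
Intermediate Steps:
T(W) = -7 (T(W) = -3 - 4 = -7)
S(R) = -6 (S(R) = -7 + R/R = -7 + 1 = -6)
h(g, c) = -2 + √(4 + c)
f(d) = 1/d (f(d) = ((2*d)/((2*d)))/d = ((2*d)*(1/(2*d)))/d = 1/d)
(-4*f(-4) + h(T(-3), -1)) + S(21) = (-4/(-4) + (-2 + √(4 - 1))) - 6 = (-4*(-¼) + (-2 + √3)) - 6 = (1 + (-2 + √3)) - 6 = (-1 + √3) - 6 = -7 + √3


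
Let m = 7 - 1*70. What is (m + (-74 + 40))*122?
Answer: -11834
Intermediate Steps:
m = -63 (m = 7 - 70 = -63)
(m + (-74 + 40))*122 = (-63 + (-74 + 40))*122 = (-63 - 34)*122 = -97*122 = -11834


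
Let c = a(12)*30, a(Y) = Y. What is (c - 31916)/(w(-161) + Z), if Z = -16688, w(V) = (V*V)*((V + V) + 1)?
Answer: 4508/1191047 ≈ 0.0037849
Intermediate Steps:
w(V) = V**2*(1 + 2*V) (w(V) = V**2*(2*V + 1) = V**2*(1 + 2*V))
c = 360 (c = 12*30 = 360)
(c - 31916)/(w(-161) + Z) = (360 - 31916)/((-161)**2*(1 + 2*(-161)) - 16688) = -31556/(25921*(1 - 322) - 16688) = -31556/(25921*(-321) - 16688) = -31556/(-8320641 - 16688) = -31556/(-8337329) = -31556*(-1/8337329) = 4508/1191047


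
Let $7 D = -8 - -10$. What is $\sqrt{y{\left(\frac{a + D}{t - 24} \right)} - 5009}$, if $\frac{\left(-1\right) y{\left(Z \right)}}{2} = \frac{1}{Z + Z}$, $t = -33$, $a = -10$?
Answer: $\frac{i \sqrt{5797187}}{34} \approx 70.816 i$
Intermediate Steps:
$D = \frac{2}{7}$ ($D = \frac{-8 - -10}{7} = \frac{-8 + 10}{7} = \frac{1}{7} \cdot 2 = \frac{2}{7} \approx 0.28571$)
$y{\left(Z \right)} = - \frac{1}{Z}$ ($y{\left(Z \right)} = - \frac{2}{Z + Z} = - \frac{2}{2 Z} = - 2 \frac{1}{2 Z} = - \frac{1}{Z}$)
$\sqrt{y{\left(\frac{a + D}{t - 24} \right)} - 5009} = \sqrt{- \frac{1}{\left(-10 + \frac{2}{7}\right) \frac{1}{-33 - 24}} - 5009} = \sqrt{- \frac{1}{\left(- \frac{68}{7}\right) \frac{1}{-57}} - 5009} = \sqrt{- \frac{1}{\left(- \frac{68}{7}\right) \left(- \frac{1}{57}\right)} - 5009} = \sqrt{- \frac{1}{\frac{68}{399}} - 5009} = \sqrt{\left(-1\right) \frac{399}{68} - 5009} = \sqrt{- \frac{399}{68} - 5009} = \sqrt{- \frac{341011}{68}} = \frac{i \sqrt{5797187}}{34}$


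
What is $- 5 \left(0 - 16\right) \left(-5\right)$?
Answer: $-400$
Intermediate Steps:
$- 5 \left(0 - 16\right) \left(-5\right) = \left(-5\right) \left(-16\right) \left(-5\right) = 80 \left(-5\right) = -400$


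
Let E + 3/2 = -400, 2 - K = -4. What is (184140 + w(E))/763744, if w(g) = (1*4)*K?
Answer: 46041/190936 ≈ 0.24113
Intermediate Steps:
K = 6 (K = 2 - 1*(-4) = 2 + 4 = 6)
E = -803/2 (E = -3/2 - 400 = -803/2 ≈ -401.50)
w(g) = 24 (w(g) = (1*4)*6 = 4*6 = 24)
(184140 + w(E))/763744 = (184140 + 24)/763744 = 184164*(1/763744) = 46041/190936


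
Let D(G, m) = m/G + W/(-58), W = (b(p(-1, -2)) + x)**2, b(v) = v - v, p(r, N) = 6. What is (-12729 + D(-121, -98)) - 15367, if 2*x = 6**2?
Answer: -98605624/3509 ≈ -28101.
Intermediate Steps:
x = 18 (x = (1/2)*6**2 = (1/2)*36 = 18)
b(v) = 0
W = 324 (W = (0 + 18)**2 = 18**2 = 324)
D(G, m) = -162/29 + m/G (D(G, m) = m/G + 324/(-58) = m/G + 324*(-1/58) = m/G - 162/29 = -162/29 + m/G)
(-12729 + D(-121, -98)) - 15367 = (-12729 + (-162/29 - 98/(-121))) - 15367 = (-12729 + (-162/29 - 98*(-1/121))) - 15367 = (-12729 + (-162/29 + 98/121)) - 15367 = (-12729 - 16760/3509) - 15367 = -44682821/3509 - 15367 = -98605624/3509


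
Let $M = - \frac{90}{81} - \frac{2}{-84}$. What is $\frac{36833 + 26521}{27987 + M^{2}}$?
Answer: $\frac{1005808104}{444340381} \approx 2.2636$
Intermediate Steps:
$M = - \frac{137}{126}$ ($M = \left(-90\right) \frac{1}{81} - - \frac{1}{42} = - \frac{10}{9} + \frac{1}{42} = - \frac{137}{126} \approx -1.0873$)
$\frac{36833 + 26521}{27987 + M^{2}} = \frac{36833 + 26521}{27987 + \left(- \frac{137}{126}\right)^{2}} = \frac{63354}{27987 + \frac{18769}{15876}} = \frac{63354}{\frac{444340381}{15876}} = 63354 \cdot \frac{15876}{444340381} = \frac{1005808104}{444340381}$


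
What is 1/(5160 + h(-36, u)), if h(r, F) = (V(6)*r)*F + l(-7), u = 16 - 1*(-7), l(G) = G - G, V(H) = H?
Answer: 1/192 ≈ 0.0052083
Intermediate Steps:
l(G) = 0
u = 23 (u = 16 + 7 = 23)
h(r, F) = 6*F*r (h(r, F) = (6*r)*F + 0 = 6*F*r + 0 = 6*F*r)
1/(5160 + h(-36, u)) = 1/(5160 + 6*23*(-36)) = 1/(5160 - 4968) = 1/192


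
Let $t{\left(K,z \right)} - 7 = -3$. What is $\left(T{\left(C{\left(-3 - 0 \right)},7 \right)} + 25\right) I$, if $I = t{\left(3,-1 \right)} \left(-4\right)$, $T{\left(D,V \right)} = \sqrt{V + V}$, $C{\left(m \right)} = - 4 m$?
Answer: $-400 - 16 \sqrt{14} \approx -459.87$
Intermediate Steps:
$t{\left(K,z \right)} = 4$ ($t{\left(K,z \right)} = 7 - 3 = 4$)
$T{\left(D,V \right)} = \sqrt{2} \sqrt{V}$ ($T{\left(D,V \right)} = \sqrt{2 V} = \sqrt{2} \sqrt{V}$)
$I = -16$ ($I = 4 \left(-4\right) = -16$)
$\left(T{\left(C{\left(-3 - 0 \right)},7 \right)} + 25\right) I = \left(\sqrt{2} \sqrt{7} + 25\right) \left(-16\right) = \left(\sqrt{14} + 25\right) \left(-16\right) = \left(25 + \sqrt{14}\right) \left(-16\right) = -400 - 16 \sqrt{14}$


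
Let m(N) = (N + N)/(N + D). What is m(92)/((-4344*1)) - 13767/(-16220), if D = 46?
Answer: 22418333/26422380 ≈ 0.84846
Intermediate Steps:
m(N) = 2*N/(46 + N) (m(N) = (N + N)/(N + 46) = (2*N)/(46 + N) = 2*N/(46 + N))
m(92)/((-4344*1)) - 13767/(-16220) = (2*92/(46 + 92))/((-4344*1)) - 13767/(-16220) = (2*92/138)/(-4344) - 13767*(-1/16220) = (2*92*(1/138))*(-1/4344) + 13767/16220 = (4/3)*(-1/4344) + 13767/16220 = -1/3258 + 13767/16220 = 22418333/26422380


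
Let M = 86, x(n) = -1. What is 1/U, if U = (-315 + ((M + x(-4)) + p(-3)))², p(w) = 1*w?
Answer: 1/54289 ≈ 1.8420e-5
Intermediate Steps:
p(w) = w
U = 54289 (U = (-315 + ((86 - 1) - 3))² = (-315 + (85 - 3))² = (-315 + 82)² = (-233)² = 54289)
1/U = 1/54289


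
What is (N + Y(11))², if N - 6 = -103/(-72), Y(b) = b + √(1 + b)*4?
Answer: 2756257/5184 + 2654*√3/9 ≈ 1042.4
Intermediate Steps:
Y(b) = b + 4*√(1 + b)
N = 535/72 (N = 6 - 103/(-72) = 6 - 103*(-1/72) = 6 + 103/72 = 535/72 ≈ 7.4306)
(N + Y(11))² = (535/72 + (11 + 4*√(1 + 11)))² = (535/72 + (11 + 4*√12))² = (535/72 + (11 + 4*(2*√3)))² = (535/72 + (11 + 8*√3))² = (1327/72 + 8*√3)²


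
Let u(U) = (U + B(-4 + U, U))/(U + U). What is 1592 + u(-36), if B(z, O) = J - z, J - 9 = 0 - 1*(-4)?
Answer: 114607/72 ≈ 1591.8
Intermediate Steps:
J = 13 (J = 9 + (0 - 1*(-4)) = 9 + (0 + 4) = 9 + 4 = 13)
B(z, O) = 13 - z
u(U) = 17/(2*U) (u(U) = (U + (13 - (-4 + U)))/(U + U) = (U + (13 + (4 - U)))/((2*U)) = (U + (17 - U))*(1/(2*U)) = 17*(1/(2*U)) = 17/(2*U))
1592 + u(-36) = 1592 + (17/2)/(-36) = 1592 + (17/2)*(-1/36) = 1592 - 17/72 = 114607/72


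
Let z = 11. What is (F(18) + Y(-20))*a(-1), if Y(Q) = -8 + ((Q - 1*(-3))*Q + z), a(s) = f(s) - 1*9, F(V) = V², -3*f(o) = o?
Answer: -17342/3 ≈ -5780.7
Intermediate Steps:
f(o) = -o/3
a(s) = -9 - s/3 (a(s) = -s/3 - 1*9 = -s/3 - 9 = -9 - s/3)
Y(Q) = 3 + Q*(3 + Q) (Y(Q) = -8 + ((Q - 1*(-3))*Q + 11) = -8 + ((Q + 3)*Q + 11) = -8 + ((3 + Q)*Q + 11) = -8 + (Q*(3 + Q) + 11) = -8 + (11 + Q*(3 + Q)) = 3 + Q*(3 + Q))
(F(18) + Y(-20))*a(-1) = (18² + (3 + (-20)² + 3*(-20)))*(-9 - ⅓*(-1)) = (324 + (3 + 400 - 60))*(-9 + ⅓) = (324 + 343)*(-26/3) = 667*(-26/3) = -17342/3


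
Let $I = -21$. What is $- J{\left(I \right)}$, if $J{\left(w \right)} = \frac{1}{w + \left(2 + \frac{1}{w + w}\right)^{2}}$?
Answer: $\frac{1764}{30155} \approx 0.058498$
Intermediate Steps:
$J{\left(w \right)} = \frac{1}{w + \left(2 + \frac{1}{2 w}\right)^{2}}$
$- J{\left(I \right)} = - \frac{4 \left(-21\right)^{2}}{\left(1 + 4 \left(-21\right)\right)^{2} + 4 \left(-21\right)^{3}} = - \frac{4 \cdot 441}{\left(1 - 84\right)^{2} + 4 \left(-9261\right)} = - \frac{4 \cdot 441}{\left(-83\right)^{2} - 37044} = - \frac{4 \cdot 441}{6889 - 37044} = - \frac{4 \cdot 441}{-30155} = - \frac{4 \cdot 441 \left(-1\right)}{30155} = \left(-1\right) \left(- \frac{1764}{30155}\right) = \frac{1764}{30155}$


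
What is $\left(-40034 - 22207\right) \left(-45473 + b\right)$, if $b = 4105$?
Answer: $2574785688$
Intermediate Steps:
$\left(-40034 - 22207\right) \left(-45473 + b\right) = \left(-40034 - 22207\right) \left(-45473 + 4105\right) = \left(-62241\right) \left(-41368\right) = 2574785688$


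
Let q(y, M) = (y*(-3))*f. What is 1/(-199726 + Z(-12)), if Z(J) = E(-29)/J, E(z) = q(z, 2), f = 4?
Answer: -1/199755 ≈ -5.0061e-6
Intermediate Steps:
q(y, M) = -12*y (q(y, M) = (y*(-3))*4 = -3*y*4 = -12*y)
E(z) = -12*z
Z(J) = 348/J (Z(J) = (-12*(-29))/J = 348/J)
1/(-199726 + Z(-12)) = 1/(-199726 + 348/(-12)) = 1/(-199726 + 348*(-1/12)) = 1/(-199726 - 29) = 1/(-199755) = -1/199755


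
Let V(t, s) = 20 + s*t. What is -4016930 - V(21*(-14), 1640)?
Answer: -3534790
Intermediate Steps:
-4016930 - V(21*(-14), 1640) = -4016930 - (20 + 1640*(21*(-14))) = -4016930 - (20 + 1640*(-294)) = -4016930 - (20 - 482160) = -4016930 - 1*(-482140) = -4016930 + 482140 = -3534790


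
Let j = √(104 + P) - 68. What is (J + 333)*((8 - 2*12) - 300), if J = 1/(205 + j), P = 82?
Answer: -1955495216/18583 + 316*√186/18583 ≈ -1.0523e+5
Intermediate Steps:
j = -68 + √186 (j = √(104 + 82) - 68 = √186 - 68 = -68 + √186 ≈ -54.362)
J = 1/(137 + √186) (J = 1/(205 + (-68 + √186)) = 1/(137 + √186) ≈ 0.0066384)
(J + 333)*((8 - 2*12) - 300) = ((137/18583 - √186/18583) + 333)*((8 - 2*12) - 300) = (6188276/18583 - √186/18583)*((8 - 24) - 300) = (6188276/18583 - √186/18583)*(-16 - 300) = (6188276/18583 - √186/18583)*(-316) = -1955495216/18583 + 316*√186/18583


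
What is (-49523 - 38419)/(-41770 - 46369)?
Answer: 87942/88139 ≈ 0.99776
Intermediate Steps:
(-49523 - 38419)/(-41770 - 46369) = -87942/(-88139) = -87942*(-1/88139) = 87942/88139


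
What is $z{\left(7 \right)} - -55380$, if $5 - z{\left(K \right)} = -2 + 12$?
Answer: $55375$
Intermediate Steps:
$z{\left(K \right)} = -5$ ($z{\left(K \right)} = 5 - \left(-2 + 12\right) = 5 - 10 = -5$)
$z{\left(7 \right)} - -55380 = -5 - -55380 = -5 + 55380 = 55375$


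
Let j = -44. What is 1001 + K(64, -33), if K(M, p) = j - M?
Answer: 893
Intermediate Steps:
K(M, p) = -44 - M
1001 + K(64, -33) = 1001 + (-44 - 1*64) = 1001 + (-44 - 64) = 1001 - 108 = 893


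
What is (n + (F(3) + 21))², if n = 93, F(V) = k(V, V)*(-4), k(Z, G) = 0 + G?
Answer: 10404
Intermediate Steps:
k(Z, G) = G
F(V) = -4*V (F(V) = V*(-4) = -4*V)
(n + (F(3) + 21))² = (93 + (-4*3 + 21))² = (93 + (-12 + 21))² = (93 + 9)² = 102² = 10404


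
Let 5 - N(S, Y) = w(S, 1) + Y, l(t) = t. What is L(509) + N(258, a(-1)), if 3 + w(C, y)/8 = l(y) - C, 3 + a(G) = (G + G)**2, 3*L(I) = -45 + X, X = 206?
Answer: 6413/3 ≈ 2137.7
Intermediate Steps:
L(I) = 161/3 (L(I) = (-45 + 206)/3 = (1/3)*161 = 161/3)
a(G) = -3 + 4*G**2 (a(G) = -3 + (G + G)**2 = -3 + (2*G)**2 = -3 + 4*G**2)
w(C, y) = -24 - 8*C + 8*y (w(C, y) = -24 + 8*(y - C) = -24 + (-8*C + 8*y) = -24 - 8*C + 8*y)
N(S, Y) = 21 - Y + 8*S (N(S, Y) = 5 - ((-24 - 8*S + 8*1) + Y) = 5 - ((-24 - 8*S + 8) + Y) = 5 - ((-16 - 8*S) + Y) = 5 - (-16 + Y - 8*S) = 5 + (16 - Y + 8*S) = 21 - Y + 8*S)
L(509) + N(258, a(-1)) = 161/3 + (21 - (-3 + 4*(-1)**2) + 8*258) = 161/3 + (21 - (-3 + 4*1) + 2064) = 161/3 + (21 - (-3 + 4) + 2064) = 161/3 + (21 - 1*1 + 2064) = 161/3 + (21 - 1 + 2064) = 161/3 + 2084 = 6413/3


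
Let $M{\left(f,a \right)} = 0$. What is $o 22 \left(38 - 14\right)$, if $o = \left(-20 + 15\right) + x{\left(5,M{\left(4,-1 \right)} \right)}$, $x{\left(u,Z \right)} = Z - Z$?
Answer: $-2640$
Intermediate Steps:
$x{\left(u,Z \right)} = 0$
$o = -5$ ($o = \left(-20 + 15\right) + 0 = -5 + 0 = -5$)
$o 22 \left(38 - 14\right) = \left(-5\right) 22 \left(38 - 14\right) = - 110 \left(38 - 14\right) = \left(-110\right) 24 = -2640$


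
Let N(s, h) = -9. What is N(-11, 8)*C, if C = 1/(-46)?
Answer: 9/46 ≈ 0.19565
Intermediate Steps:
C = -1/46 ≈ -0.021739
N(-11, 8)*C = -9*(-1/46) = 9/46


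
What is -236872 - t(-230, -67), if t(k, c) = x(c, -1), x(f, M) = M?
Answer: -236871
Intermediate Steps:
t(k, c) = -1
-236872 - t(-230, -67) = -236872 - 1*(-1) = -236872 + 1 = -236871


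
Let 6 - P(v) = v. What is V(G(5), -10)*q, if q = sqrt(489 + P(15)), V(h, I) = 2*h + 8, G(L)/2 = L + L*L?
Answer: 512*sqrt(30) ≈ 2804.3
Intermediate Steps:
P(v) = 6 - v
G(L) = 2*L + 2*L**2 (G(L) = 2*(L + L*L) = 2*(L + L**2) = 2*L + 2*L**2)
V(h, I) = 8 + 2*h
q = 4*sqrt(30) (q = sqrt(489 + (6 - 1*15)) = sqrt(489 + (6 - 15)) = sqrt(489 - 9) = sqrt(480) = 4*sqrt(30) ≈ 21.909)
V(G(5), -10)*q = (8 + 2*(2*5*(1 + 5)))*(4*sqrt(30)) = (8 + 2*(2*5*6))*(4*sqrt(30)) = (8 + 2*60)*(4*sqrt(30)) = (8 + 120)*(4*sqrt(30)) = 128*(4*sqrt(30)) = 512*sqrt(30)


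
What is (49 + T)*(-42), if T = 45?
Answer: -3948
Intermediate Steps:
(49 + T)*(-42) = (49 + 45)*(-42) = 94*(-42) = -3948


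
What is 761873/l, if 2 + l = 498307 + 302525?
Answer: 761873/800830 ≈ 0.95135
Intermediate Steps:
l = 800830 (l = -2 + (498307 + 302525) = -2 + 800832 = 800830)
761873/l = 761873/800830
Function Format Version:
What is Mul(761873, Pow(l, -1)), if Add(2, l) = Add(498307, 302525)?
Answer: Rational(761873, 800830) ≈ 0.95135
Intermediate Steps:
l = 800830 (l = Add(-2, Add(498307, 302525)) = Add(-2, 800832) = 800830)
Mul(761873, Pow(l, -1)) = Mul(761873, Pow(800830, -1)) = Mul(761873, Rational(1, 800830)) = Rational(761873, 800830)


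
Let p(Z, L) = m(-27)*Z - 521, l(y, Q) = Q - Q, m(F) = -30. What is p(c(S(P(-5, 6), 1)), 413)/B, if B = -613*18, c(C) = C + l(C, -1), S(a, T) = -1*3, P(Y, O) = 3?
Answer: 431/11034 ≈ 0.039061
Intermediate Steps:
l(y, Q) = 0
S(a, T) = -3
c(C) = C (c(C) = C + 0 = C)
p(Z, L) = -521 - 30*Z (p(Z, L) = -30*Z - 521 = -521 - 30*Z)
B = -11034
p(c(S(P(-5, 6), 1)), 413)/B = (-521 - 30*(-3))/(-11034) = (-521 + 90)*(-1/11034) = -431*(-1/11034) = 431/11034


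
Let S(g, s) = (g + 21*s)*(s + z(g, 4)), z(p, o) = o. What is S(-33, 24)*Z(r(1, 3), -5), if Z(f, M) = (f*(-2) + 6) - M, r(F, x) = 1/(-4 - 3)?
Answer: 148836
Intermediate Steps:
r(F, x) = -⅐ (r(F, x) = 1/(-7) = -⅐)
Z(f, M) = 6 - M - 2*f (Z(f, M) = (-2*f + 6) - M = (6 - 2*f) - M = 6 - M - 2*f)
S(g, s) = (4 + s)*(g + 21*s) (S(g, s) = (g + 21*s)*(s + 4) = (g + 21*s)*(4 + s) = (4 + s)*(g + 21*s))
S(-33, 24)*Z(r(1, 3), -5) = (4*(-33) + 21*24² + 84*24 - 33*24)*(6 - 1*(-5) - 2*(-⅐)) = (-132 + 21*576 + 2016 - 792)*(6 + 5 + 2/7) = (-132 + 12096 + 2016 - 792)*(79/7) = 13188*(79/7) = 148836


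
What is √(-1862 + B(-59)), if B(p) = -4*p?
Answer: I*√1626 ≈ 40.324*I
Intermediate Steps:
√(-1862 + B(-59)) = √(-1862 - 4*(-59)) = √(-1862 + 236) = √(-1626) = I*√1626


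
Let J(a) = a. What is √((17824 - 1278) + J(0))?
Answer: √16546 ≈ 128.63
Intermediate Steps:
√((17824 - 1278) + J(0)) = √((17824 - 1278) + 0) = √(16546 + 0) = √16546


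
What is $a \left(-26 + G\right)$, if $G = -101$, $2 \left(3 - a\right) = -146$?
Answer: $-9652$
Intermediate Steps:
$a = 76$ ($a = 3 - -73 = 3 + 73 = 76$)
$a \left(-26 + G\right) = 76 \left(-26 - 101\right) = 76 \left(-127\right) = -9652$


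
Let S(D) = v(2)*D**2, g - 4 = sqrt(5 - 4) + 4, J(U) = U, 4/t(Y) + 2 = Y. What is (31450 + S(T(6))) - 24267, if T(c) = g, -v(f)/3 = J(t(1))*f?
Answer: 9127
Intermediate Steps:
t(Y) = 4/(-2 + Y)
v(f) = 12*f (v(f) = -3*4/(-2 + 1)*f = -3*4/(-1)*f = -3*4*(-1)*f = -(-12)*f = 12*f)
g = 9 (g = 4 + (sqrt(5 - 4) + 4) = 4 + (sqrt(1) + 4) = 4 + (1 + 4) = 4 + 5 = 9)
T(c) = 9
S(D) = 24*D**2 (S(D) = (12*2)*D**2 = 24*D**2)
(31450 + S(T(6))) - 24267 = (31450 + 24*9**2) - 24267 = (31450 + 24*81) - 24267 = (31450 + 1944) - 24267 = 33394 - 24267 = 9127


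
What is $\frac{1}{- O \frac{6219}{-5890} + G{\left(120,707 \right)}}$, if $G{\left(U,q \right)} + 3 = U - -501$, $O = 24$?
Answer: $\frac{2945}{1894638} \approx 0.0015544$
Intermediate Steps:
$G{\left(U,q \right)} = 498 + U$ ($G{\left(U,q \right)} = -3 + \left(U - -501\right) = -3 + \left(U + 501\right) = -3 + \left(501 + U\right) = 498 + U$)
$\frac{1}{- O \frac{6219}{-5890} + G{\left(120,707 \right)}} = \frac{1}{\left(-1\right) 24 \frac{6219}{-5890} + \left(498 + 120\right)} = \frac{1}{- 24 \cdot 6219 \left(- \frac{1}{5890}\right) + 618} = \frac{1}{\left(-24\right) \left(- \frac{6219}{5890}\right) + 618} = \frac{1}{\frac{74628}{2945} + 618} = \frac{1}{\frac{1894638}{2945}} = \frac{2945}{1894638}$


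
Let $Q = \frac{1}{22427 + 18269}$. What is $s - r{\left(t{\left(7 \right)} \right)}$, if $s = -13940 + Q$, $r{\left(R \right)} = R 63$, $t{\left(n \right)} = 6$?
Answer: $- \frac{582685327}{40696} \approx -14318.0$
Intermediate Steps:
$r{\left(R \right)} = 63 R$
$Q = \frac{1}{40696} \approx 2.4572 \cdot 10^{-5}$
$s = - \frac{567302239}{40696}$ ($s = -13940 + \frac{1}{40696} = - \frac{567302239}{40696} \approx -13940.0$)
$s - r{\left(t{\left(7 \right)} \right)} = - \frac{567302239}{40696} - 63 \cdot 6 = - \frac{567302239}{40696} - 378 = - \frac{582685327}{40696}$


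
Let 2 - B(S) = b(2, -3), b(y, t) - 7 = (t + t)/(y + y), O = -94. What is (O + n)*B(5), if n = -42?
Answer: 476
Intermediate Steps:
b(y, t) = 7 + t/y (b(y, t) = 7 + (t + t)/(y + y) = 7 + (2*t)/((2*y)) = 7 + (2*t)*(1/(2*y)) = 7 + t/y)
B(S) = -7/2 (B(S) = 2 - (7 - 3/2) = 2 - 1*11/2 = 2 - 11/2 = -7/2)
(O + n)*B(5) = (-94 - 42)*(-7/2) = -136*(-7/2) = 476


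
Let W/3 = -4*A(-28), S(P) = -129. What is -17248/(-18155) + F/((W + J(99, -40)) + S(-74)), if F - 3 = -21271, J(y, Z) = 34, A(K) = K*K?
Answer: 42309868/13271305 ≈ 3.1881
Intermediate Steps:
A(K) = K²
F = -21268 (F = 3 - 21271 = -21268)
W = -9408 (W = 3*(-4*(-28)²) = 3*(-4*784) = 3*(-3136) = -9408)
-17248/(-18155) + F/((W + J(99, -40)) + S(-74)) = -17248/(-18155) - 21268/((-9408 + 34) - 129) = -17248*(-1/18155) - 21268/(-9374 - 129) = 17248/18155 - 21268/(-9503) = 17248/18155 - 21268*(-1/9503) = 17248/18155 + 1636/731 = 42309868/13271305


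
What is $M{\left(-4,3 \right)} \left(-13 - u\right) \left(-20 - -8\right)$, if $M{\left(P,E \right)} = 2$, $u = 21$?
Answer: $816$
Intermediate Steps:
$M{\left(-4,3 \right)} \left(-13 - u\right) \left(-20 - -8\right) = 2 \left(-13 - 21\right) \left(-20 - -8\right) = 2 \left(-13 - 21\right) \left(-20 + 8\right) = 2 \left(-34\right) \left(-12\right) = \left(-68\right) \left(-12\right) = 816$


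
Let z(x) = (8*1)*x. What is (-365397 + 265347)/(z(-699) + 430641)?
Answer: -33350/141683 ≈ -0.23538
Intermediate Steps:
z(x) = 8*x
(-365397 + 265347)/(z(-699) + 430641) = (-365397 + 265347)/(8*(-699) + 430641) = -100050/(-5592 + 430641) = -100050/425049 = -100050*1/425049 = -33350/141683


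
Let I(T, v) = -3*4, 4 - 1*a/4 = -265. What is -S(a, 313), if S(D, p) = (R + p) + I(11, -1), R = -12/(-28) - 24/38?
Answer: -40006/133 ≈ -300.80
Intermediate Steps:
R = -27/133 (R = -12*(-1/28) - 24*1/38 = 3/7 - 12/19 = -27/133 ≈ -0.20301)
a = 1076 (a = 16 - 4*(-265) = 16 + 1060 = 1076)
I(T, v) = -12
S(D, p) = -1623/133 + p (S(D, p) = (-27/133 + p) - 12 = -1623/133 + p)
-S(a, 313) = -(-1623/133 + 313) = -1*40006/133 = -40006/133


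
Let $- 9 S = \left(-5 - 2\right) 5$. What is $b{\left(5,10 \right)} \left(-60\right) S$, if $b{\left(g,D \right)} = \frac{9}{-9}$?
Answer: $\frac{700}{3} \approx 233.33$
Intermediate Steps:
$b{\left(g,D \right)} = -1$ ($b{\left(g,D \right)} = 9 \left(- \frac{1}{9}\right) = -1$)
$S = \frac{35}{9}$ ($S = - \frac{\left(-5 - 2\right) 5}{9} = - \frac{\left(-7\right) 5}{9} = \left(- \frac{1}{9}\right) \left(-35\right) = \frac{35}{9} \approx 3.8889$)
$b{\left(5,10 \right)} \left(-60\right) S = \left(-1\right) \left(-60\right) \frac{35}{9} = 60 \cdot \frac{35}{9} = \frac{700}{3}$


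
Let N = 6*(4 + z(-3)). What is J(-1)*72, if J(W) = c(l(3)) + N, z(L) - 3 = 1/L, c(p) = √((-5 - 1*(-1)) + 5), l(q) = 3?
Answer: 2952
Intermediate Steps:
c(p) = 1 (c(p) = √((-5 + 1) + 5) = √(-4 + 5) = √1 = 1)
z(L) = 3 + 1/L
N = 40 (N = 6*(4 + (3 + 1/(-3))) = 6*(4 + (3 - ⅓)) = 6*(4 + 8/3) = 6*(20/3) = 40)
J(W) = 41 (J(W) = 1 + 40 = 41)
J(-1)*72 = 41*72 = 2952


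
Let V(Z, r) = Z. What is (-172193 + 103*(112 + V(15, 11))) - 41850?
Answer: -200962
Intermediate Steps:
(-172193 + 103*(112 + V(15, 11))) - 41850 = (-172193 + 103*(112 + 15)) - 41850 = (-172193 + 103*127) - 41850 = (-172193 + 13081) - 41850 = -159112 - 41850 = -200962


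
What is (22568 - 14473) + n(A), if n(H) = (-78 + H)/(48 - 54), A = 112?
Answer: 24268/3 ≈ 8089.3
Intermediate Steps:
n(H) = 13 - H/6 (n(H) = (-78 + H)/(-6) = (-78 + H)*(-⅙) = 13 - H/6)
(22568 - 14473) + n(A) = (22568 - 14473) + (13 - ⅙*112) = 8095 + (13 - 56/3) = 8095 - 17/3 = 24268/3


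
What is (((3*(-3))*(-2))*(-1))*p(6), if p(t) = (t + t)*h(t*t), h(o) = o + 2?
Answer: -8208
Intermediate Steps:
h(o) = 2 + o
p(t) = 2*t*(2 + t**2) (p(t) = (t + t)*(2 + t*t) = (2*t)*(2 + t**2) = 2*t*(2 + t**2))
(((3*(-3))*(-2))*(-1))*p(6) = (((3*(-3))*(-2))*(-1))*(2*6*(2 + 6**2)) = (-9*(-2)*(-1))*(2*6*(2 + 36)) = (18*(-1))*(2*6*38) = -18*456 = -8208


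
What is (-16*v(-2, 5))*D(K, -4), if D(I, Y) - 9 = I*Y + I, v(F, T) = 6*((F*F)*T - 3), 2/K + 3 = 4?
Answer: -4896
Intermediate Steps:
K = 2 (K = 2/(-3 + 4) = 2/1 = 2*1 = 2)
v(F, T) = -18 + 6*T*F² (v(F, T) = 6*(F²*T - 3) = 6*(T*F² - 3) = 6*(-3 + T*F²) = -18 + 6*T*F²)
D(I, Y) = 9 + I + I*Y (D(I, Y) = 9 + (I*Y + I) = 9 + (I + I*Y) = 9 + I + I*Y)
(-16*v(-2, 5))*D(K, -4) = (-16*(-18 + 6*5*(-2)²))*(9 + 2 + 2*(-4)) = (-16*(-18 + 6*5*4))*(9 + 2 - 8) = -16*(-18 + 120)*3 = -16*102*3 = -1632*3 = -4896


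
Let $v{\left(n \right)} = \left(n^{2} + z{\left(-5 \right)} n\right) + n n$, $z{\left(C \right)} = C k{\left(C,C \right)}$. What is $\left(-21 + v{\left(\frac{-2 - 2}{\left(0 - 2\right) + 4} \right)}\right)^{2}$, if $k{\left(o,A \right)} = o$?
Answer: $3969$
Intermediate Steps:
$z{\left(C \right)} = C^{2}$ ($z{\left(C \right)} = C C = C^{2}$)
$v{\left(n \right)} = 2 n^{2} + 25 n$ ($v{\left(n \right)} = \left(n^{2} + \left(-5\right)^{2} n\right) + n n = \left(n^{2} + 25 n\right) + n^{2} = 2 n^{2} + 25 n$)
$\left(-21 + v{\left(\frac{-2 - 2}{\left(0 - 2\right) + 4} \right)}\right)^{2} = \left(-21 + \frac{-2 - 2}{\left(0 - 2\right) + 4} \left(25 + 2 \frac{-2 - 2}{\left(0 - 2\right) + 4}\right)\right)^{2} = \left(-21 + - \frac{4}{\left(0 - 2\right) + 4} \left(25 + 2 \left(- \frac{4}{\left(0 - 2\right) + 4}\right)\right)\right)^{2} = \left(-21 + - \frac{4}{-2 + 4} \left(25 + 2 \left(- \frac{4}{-2 + 4}\right)\right)\right)^{2} = \left(-21 + - \frac{4}{2} \left(25 + 2 \left(- \frac{4}{2}\right)\right)\right)^{2} = \left(-21 + \left(-4\right) \frac{1}{2} \left(25 + 2 \left(\left(-4\right) \frac{1}{2}\right)\right)\right)^{2} = \left(-21 - 2 \left(25 + 2 \left(-2\right)\right)\right)^{2} = \left(-21 - 2 \left(25 - 4\right)\right)^{2} = \left(-21 - 42\right)^{2} = \left(-63\right)^{2} = 3969$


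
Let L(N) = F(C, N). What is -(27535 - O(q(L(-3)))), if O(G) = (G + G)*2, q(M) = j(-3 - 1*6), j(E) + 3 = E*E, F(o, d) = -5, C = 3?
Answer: -27223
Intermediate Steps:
L(N) = -5
j(E) = -3 + E² (j(E) = -3 + E*E = -3 + E²)
q(M) = 78 (q(M) = -3 + (-3 - 1*6)² = -3 + (-3 - 6)² = -3 + (-9)² = -3 + 81 = 78)
O(G) = 4*G (O(G) = (2*G)*2 = 4*G)
-(27535 - O(q(L(-3)))) = -(27535 - 4*78) = -(27535 - 1*312) = -(27535 - 312) = -1*27223 = -27223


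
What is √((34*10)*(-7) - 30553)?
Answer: I*√32933 ≈ 181.47*I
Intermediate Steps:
√((34*10)*(-7) - 30553) = √(340*(-7) - 30553) = √(-2380 - 30553) = √(-32933) = I*√32933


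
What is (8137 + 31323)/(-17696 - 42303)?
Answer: -39460/59999 ≈ -0.65768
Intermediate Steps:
(8137 + 31323)/(-17696 - 42303) = 39460/(-59999) = 39460*(-1/59999) = -39460/59999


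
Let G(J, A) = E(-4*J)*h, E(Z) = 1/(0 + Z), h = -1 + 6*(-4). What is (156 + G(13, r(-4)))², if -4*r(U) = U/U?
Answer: 66210769/2704 ≈ 24486.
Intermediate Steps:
h = -25 (h = -1 - 24 = -25)
r(U) = -¼ (r(U) = -U/(4*U) = -¼*1 = -¼)
E(Z) = 1/Z
G(J, A) = 25/(4*J) (G(J, A) = -25/(-4*J) = -1/(4*J)*(-25) = 25/(4*J))
(156 + G(13, r(-4)))² = (156 + (25/4)/13)² = (156 + (25/4)*(1/13))² = (156 + 25/52)² = (8137/52)² = 66210769/2704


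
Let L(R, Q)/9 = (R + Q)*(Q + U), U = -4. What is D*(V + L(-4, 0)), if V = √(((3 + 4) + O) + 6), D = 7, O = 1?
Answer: 1008 + 7*√14 ≈ 1034.2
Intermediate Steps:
L(R, Q) = 9*(-4 + Q)*(Q + R) (L(R, Q) = 9*((R + Q)*(Q - 4)) = 9*((Q + R)*(-4 + Q)) = 9*((-4 + Q)*(Q + R)) = 9*(-4 + Q)*(Q + R))
V = √14 (V = √(((3 + 4) + 1) + 6) = √((7 + 1) + 6) = √(8 + 6) = √14 ≈ 3.7417)
D*(V + L(-4, 0)) = 7*(√14 + (-36*0 - 36*(-4) + 9*0² + 9*0*(-4))) = 7*(√14 + (0 + 144 + 9*0 + 0)) = 7*(√14 + (0 + 144 + 0 + 0)) = 7*(√14 + 144) = 7*(144 + √14) = 1008 + 7*√14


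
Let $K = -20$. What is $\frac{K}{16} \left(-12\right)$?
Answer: $15$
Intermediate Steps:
$\frac{K}{16} \left(-12\right) = \frac{1}{16} \left(-20\right) \left(-12\right) = \left(- \frac{5}{4}\right) \left(-12\right) = 15$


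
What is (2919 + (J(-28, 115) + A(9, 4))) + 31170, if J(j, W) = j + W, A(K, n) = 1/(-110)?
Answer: 3759359/110 ≈ 34176.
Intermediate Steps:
A(K, n) = -1/110
J(j, W) = W + j
(2919 + (J(-28, 115) + A(9, 4))) + 31170 = (2919 + ((115 - 28) - 1/110)) + 31170 = (2919 + (87 - 1/110)) + 31170 = (2919 + 9569/110) + 31170 = 330659/110 + 31170 = 3759359/110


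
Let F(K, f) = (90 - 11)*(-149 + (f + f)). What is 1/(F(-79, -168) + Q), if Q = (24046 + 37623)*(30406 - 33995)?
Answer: -1/221368356 ≈ -4.5174e-9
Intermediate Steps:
F(K, f) = -11771 + 158*f (F(K, f) = 79*(-149 + 2*f) = -11771 + 158*f)
Q = -221330041 (Q = 61669*(-3589) = -221330041)
1/(F(-79, -168) + Q) = 1/((-11771 + 158*(-168)) - 221330041) = 1/((-11771 - 26544) - 221330041) = 1/(-38315 - 221330041) = 1/(-221368356) = -1/221368356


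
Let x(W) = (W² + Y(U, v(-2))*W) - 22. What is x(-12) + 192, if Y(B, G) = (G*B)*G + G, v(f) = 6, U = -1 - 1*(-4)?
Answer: -1054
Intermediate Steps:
U = 3 (U = -1 + 4 = 3)
Y(B, G) = G + B*G² (Y(B, G) = (B*G)*G + G = B*G² + G = G + B*G²)
x(W) = -22 + W² + 114*W (x(W) = (W² + (6*(1 + 3*6))*W) - 22 = (W² + (6*(1 + 18))*W) - 22 = (W² + (6*19)*W) - 22 = (W² + 114*W) - 22 = -22 + W² + 114*W)
x(-12) + 192 = (-22 + (-12)² + 114*(-12)) + 192 = (-22 + 144 - 1368) + 192 = -1246 + 192 = -1054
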